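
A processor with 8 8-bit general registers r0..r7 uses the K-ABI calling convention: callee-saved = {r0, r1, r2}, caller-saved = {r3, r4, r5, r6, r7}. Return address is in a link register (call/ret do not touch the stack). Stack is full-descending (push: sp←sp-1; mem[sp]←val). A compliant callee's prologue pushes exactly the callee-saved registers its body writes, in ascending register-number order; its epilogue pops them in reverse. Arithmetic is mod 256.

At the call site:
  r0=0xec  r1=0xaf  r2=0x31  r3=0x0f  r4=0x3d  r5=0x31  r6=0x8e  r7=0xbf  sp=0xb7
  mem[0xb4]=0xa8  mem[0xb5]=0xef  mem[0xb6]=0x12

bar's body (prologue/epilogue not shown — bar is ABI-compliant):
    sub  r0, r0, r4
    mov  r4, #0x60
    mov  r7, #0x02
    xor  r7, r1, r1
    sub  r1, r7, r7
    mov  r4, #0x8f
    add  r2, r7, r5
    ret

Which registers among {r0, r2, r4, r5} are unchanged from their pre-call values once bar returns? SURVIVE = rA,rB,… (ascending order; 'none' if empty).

SURVIVE = r0,r2,r5

prologue: push r0 -> mem[0xb6]=0xec, sp=0xb6
prologue: push r1 -> mem[0xb5]=0xaf, sp=0xb5
prologue: push r2 -> mem[0xb4]=0x31, sp=0xb4
body[0] sub  r0, r0, r4 -> r0=0xaf
body[1] mov  r4, #0x60 -> r4=0x60
body[2] mov  r7, #0x02 -> r7=0x02
body[3] xor  r7, r1, r1 -> r7=0x00
body[4] sub  r1, r7, r7 -> r1=0x00
body[5] mov  r4, #0x8f -> r4=0x8f
body[6] add  r2, r7, r5 -> r2=0x31
epilogue: pop r2=0x31, sp=0xb5
epilogue: pop r1=0xaf, sp=0xb6
epilogue: pop r0=0xec, sp=0xb7
r0: callee-saved, written=True
r2: callee-saved, written=True
r4: caller-saved, written=True
r5: caller-saved, written=False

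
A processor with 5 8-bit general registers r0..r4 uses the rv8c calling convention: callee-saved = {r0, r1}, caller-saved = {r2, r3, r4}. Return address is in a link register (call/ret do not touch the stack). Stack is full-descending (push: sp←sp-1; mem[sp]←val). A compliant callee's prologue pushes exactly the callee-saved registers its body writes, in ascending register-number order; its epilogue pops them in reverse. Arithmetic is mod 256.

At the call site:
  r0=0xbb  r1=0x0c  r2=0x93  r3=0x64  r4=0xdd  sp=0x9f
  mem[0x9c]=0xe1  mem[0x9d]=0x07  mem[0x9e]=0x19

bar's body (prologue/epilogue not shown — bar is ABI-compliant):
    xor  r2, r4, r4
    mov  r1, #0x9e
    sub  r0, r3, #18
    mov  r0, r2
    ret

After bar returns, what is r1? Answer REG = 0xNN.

prologue: push r0 → mem[0x9e]=0xbb, sp=0x9e
prologue: push r1 → mem[0x9d]=0x0c, sp=0x9d
body[0] xor  r2, r4, r4 → r2=0x00
body[1] mov  r1, #0x9e → r1=0x9e
body[2] sub  r0, r3, #18 → r0=0x52
body[3] mov  r0, r2 → r0=0x00
epilogue: pop r1=0x0c, sp=0x9e
epilogue: pop r0=0xbb, sp=0x9f
r1 is callee-saved → restored

REG = 0x0c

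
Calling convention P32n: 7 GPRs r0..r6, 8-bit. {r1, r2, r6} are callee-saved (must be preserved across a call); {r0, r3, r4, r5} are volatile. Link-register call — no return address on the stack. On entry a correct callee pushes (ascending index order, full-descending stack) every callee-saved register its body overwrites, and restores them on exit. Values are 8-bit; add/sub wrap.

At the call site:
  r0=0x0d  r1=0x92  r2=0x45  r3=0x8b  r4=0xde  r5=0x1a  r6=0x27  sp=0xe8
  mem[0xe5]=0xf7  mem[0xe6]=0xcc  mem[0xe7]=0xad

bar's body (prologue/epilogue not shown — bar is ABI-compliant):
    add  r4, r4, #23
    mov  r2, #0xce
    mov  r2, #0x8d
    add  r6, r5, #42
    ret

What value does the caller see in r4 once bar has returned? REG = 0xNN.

prologue: push r2 -> mem[0xe7]=0x45, sp=0xe7
prologue: push r6 -> mem[0xe6]=0x27, sp=0xe6
body[0] add  r4, r4, #23 -> r4=0xf5
body[1] mov  r2, #0xce -> r2=0xce
body[2] mov  r2, #0x8d -> r2=0x8d
body[3] add  r6, r5, #42 -> r6=0x44
epilogue: pop r6=0x27, sp=0xe7
epilogue: pop r2=0x45, sp=0xe8
r4 is caller-saved -> body value

REG = 0xf5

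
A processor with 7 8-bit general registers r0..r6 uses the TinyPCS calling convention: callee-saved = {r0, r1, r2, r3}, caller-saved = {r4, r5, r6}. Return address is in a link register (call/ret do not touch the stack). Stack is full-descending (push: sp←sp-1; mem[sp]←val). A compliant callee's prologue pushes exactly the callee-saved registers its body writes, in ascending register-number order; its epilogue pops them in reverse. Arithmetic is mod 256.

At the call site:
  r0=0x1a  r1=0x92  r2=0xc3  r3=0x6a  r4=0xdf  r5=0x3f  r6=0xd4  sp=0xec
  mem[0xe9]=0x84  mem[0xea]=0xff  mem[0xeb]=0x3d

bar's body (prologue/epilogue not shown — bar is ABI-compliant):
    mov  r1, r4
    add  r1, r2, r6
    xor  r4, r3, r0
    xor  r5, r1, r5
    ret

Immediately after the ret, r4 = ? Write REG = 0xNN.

prologue: push r1 → mem[0xeb]=0x92, sp=0xeb
body[0] mov  r1, r4 → r1=0xdf
body[1] add  r1, r2, r6 → r1=0x97
body[2] xor  r4, r3, r0 → r4=0x70
body[3] xor  r5, r1, r5 → r5=0xa8
epilogue: pop r1=0x92, sp=0xec
r4 is caller-saved → body value

REG = 0x70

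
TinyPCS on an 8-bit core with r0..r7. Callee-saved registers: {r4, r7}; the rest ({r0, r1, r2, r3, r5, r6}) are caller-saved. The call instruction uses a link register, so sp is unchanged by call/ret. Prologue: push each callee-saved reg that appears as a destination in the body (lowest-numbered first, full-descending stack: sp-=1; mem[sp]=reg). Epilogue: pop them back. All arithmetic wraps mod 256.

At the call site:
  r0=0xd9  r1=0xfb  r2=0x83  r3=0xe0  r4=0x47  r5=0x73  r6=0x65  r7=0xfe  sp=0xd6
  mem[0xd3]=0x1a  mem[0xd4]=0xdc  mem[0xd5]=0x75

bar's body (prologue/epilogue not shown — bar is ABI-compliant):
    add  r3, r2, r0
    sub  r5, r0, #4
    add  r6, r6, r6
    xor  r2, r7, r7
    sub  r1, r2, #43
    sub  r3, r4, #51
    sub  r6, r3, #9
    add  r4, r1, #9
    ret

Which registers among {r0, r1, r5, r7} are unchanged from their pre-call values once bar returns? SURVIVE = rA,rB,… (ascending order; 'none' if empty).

SURVIVE = r0,r7

prologue: push r4 -> mem[0xd5]=0x47, sp=0xd5
body[0] add  r3, r2, r0 -> r3=0x5c
body[1] sub  r5, r0, #4 -> r5=0xd5
body[2] add  r6, r6, r6 -> r6=0xca
body[3] xor  r2, r7, r7 -> r2=0x00
body[4] sub  r1, r2, #43 -> r1=0xd5
body[5] sub  r3, r4, #51 -> r3=0x14
body[6] sub  r6, r3, #9 -> r6=0x0b
body[7] add  r4, r1, #9 -> r4=0xde
epilogue: pop r4=0x47, sp=0xd6
r0: caller-saved, written=False
r1: caller-saved, written=True
r5: caller-saved, written=True
r7: callee-saved, written=False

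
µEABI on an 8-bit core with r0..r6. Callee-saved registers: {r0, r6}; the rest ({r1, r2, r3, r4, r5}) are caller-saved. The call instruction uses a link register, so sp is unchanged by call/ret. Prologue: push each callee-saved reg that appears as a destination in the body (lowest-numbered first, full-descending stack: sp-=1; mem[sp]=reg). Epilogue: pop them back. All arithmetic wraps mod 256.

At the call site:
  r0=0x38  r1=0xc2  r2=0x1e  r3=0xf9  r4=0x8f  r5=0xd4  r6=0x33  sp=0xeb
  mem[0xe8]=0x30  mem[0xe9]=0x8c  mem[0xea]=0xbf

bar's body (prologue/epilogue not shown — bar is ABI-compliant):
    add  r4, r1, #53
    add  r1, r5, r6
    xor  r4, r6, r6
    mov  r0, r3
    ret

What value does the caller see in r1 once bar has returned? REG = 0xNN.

REG = 0x07

prologue: push r0 -> mem[0xea]=0x38, sp=0xea
body[0] add  r4, r1, #53 -> r4=0xf7
body[1] add  r1, r5, r6 -> r1=0x07
body[2] xor  r4, r6, r6 -> r4=0x00
body[3] mov  r0, r3 -> r0=0xf9
epilogue: pop r0=0x38, sp=0xeb
r1 is caller-saved -> body value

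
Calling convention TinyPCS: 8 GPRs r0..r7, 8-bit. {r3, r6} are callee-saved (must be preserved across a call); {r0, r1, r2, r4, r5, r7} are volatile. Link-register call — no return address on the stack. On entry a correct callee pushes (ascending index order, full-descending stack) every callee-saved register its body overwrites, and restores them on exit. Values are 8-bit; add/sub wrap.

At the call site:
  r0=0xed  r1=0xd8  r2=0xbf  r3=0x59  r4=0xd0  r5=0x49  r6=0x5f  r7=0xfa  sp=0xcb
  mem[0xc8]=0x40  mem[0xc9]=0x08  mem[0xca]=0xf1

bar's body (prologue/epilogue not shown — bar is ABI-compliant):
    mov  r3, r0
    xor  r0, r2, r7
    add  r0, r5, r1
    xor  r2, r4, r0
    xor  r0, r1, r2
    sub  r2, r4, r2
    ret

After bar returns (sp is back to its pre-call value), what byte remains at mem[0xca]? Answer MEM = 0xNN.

prologue: push r3 -> mem[0xca]=0x59, sp=0xca
body[0] mov  r3, r0 -> r3=0xed
body[1] xor  r0, r2, r7 -> r0=0x45
body[2] add  r0, r5, r1 -> r0=0x21
body[3] xor  r2, r4, r0 -> r2=0xf1
body[4] xor  r0, r1, r2 -> r0=0x29
body[5] sub  r2, r4, r2 -> r2=0xdf
epilogue: pop r3=0x59, sp=0xcb
prologue pushed ['r3'] at ['0xca']

MEM = 0x59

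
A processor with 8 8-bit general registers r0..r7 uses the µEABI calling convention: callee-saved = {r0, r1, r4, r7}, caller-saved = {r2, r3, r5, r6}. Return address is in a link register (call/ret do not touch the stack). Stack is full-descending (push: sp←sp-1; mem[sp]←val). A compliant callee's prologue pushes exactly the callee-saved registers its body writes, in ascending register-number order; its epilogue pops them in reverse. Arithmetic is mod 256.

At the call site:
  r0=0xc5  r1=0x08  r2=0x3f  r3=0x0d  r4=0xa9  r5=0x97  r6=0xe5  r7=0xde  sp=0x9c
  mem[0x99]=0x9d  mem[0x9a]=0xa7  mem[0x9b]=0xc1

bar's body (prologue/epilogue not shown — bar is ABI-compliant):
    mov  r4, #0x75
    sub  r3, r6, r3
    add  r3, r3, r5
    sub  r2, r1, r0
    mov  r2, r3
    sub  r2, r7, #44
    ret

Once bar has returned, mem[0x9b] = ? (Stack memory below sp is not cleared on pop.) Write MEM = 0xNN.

MEM = 0xa9

prologue: push r4 -> mem[0x9b]=0xa9, sp=0x9b
body[0] mov  r4, #0x75 -> r4=0x75
body[1] sub  r3, r6, r3 -> r3=0xd8
body[2] add  r3, r3, r5 -> r3=0x6f
body[3] sub  r2, r1, r0 -> r2=0x43
body[4] mov  r2, r3 -> r2=0x6f
body[5] sub  r2, r7, #44 -> r2=0xb2
epilogue: pop r4=0xa9, sp=0x9c
prologue pushed ['r4'] at ['0x9b']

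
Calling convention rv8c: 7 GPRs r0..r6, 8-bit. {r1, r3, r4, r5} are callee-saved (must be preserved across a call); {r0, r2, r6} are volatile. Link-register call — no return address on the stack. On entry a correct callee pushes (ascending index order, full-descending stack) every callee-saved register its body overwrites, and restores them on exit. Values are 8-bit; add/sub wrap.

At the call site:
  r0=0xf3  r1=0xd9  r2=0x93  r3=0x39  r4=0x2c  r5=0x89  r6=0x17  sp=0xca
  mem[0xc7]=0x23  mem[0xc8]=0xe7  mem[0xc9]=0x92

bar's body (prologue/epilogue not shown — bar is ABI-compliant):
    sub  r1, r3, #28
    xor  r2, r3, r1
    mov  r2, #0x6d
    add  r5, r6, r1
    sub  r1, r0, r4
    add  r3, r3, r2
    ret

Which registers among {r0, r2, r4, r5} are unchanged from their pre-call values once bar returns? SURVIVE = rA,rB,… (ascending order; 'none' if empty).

prologue: push r1 → mem[0xc9]=0xd9, sp=0xc9
prologue: push r3 → mem[0xc8]=0x39, sp=0xc8
prologue: push r5 → mem[0xc7]=0x89, sp=0xc7
body[0] sub  r1, r3, #28 → r1=0x1d
body[1] xor  r2, r3, r1 → r2=0x24
body[2] mov  r2, #0x6d → r2=0x6d
body[3] add  r5, r6, r1 → r5=0x34
body[4] sub  r1, r0, r4 → r1=0xc7
body[5] add  r3, r3, r2 → r3=0xa6
epilogue: pop r5=0x89, sp=0xc8
epilogue: pop r3=0x39, sp=0xc9
epilogue: pop r1=0xd9, sp=0xca
r0: caller-saved, written=False
r2: caller-saved, written=True
r4: callee-saved, written=False
r5: callee-saved, written=True

SURVIVE = r0,r4,r5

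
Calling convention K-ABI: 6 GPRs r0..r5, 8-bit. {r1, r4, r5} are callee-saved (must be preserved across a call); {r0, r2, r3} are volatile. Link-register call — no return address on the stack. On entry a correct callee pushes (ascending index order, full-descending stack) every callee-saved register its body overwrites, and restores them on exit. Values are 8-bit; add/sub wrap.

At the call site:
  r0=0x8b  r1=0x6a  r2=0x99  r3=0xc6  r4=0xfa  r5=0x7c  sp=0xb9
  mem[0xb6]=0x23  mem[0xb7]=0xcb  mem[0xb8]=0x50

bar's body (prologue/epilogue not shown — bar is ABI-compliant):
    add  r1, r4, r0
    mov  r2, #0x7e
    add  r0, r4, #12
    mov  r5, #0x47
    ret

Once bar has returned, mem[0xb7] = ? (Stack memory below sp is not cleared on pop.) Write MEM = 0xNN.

MEM = 0x7c

prologue: push r1 → mem[0xb8]=0x6a, sp=0xb8
prologue: push r5 → mem[0xb7]=0x7c, sp=0xb7
body[0] add  r1, r4, r0 → r1=0x85
body[1] mov  r2, #0x7e → r2=0x7e
body[2] add  r0, r4, #12 → r0=0x06
body[3] mov  r5, #0x47 → r5=0x47
epilogue: pop r5=0x7c, sp=0xb8
epilogue: pop r1=0x6a, sp=0xb9
prologue pushed ['r1', 'r5'] at ['0xb8', '0xb7']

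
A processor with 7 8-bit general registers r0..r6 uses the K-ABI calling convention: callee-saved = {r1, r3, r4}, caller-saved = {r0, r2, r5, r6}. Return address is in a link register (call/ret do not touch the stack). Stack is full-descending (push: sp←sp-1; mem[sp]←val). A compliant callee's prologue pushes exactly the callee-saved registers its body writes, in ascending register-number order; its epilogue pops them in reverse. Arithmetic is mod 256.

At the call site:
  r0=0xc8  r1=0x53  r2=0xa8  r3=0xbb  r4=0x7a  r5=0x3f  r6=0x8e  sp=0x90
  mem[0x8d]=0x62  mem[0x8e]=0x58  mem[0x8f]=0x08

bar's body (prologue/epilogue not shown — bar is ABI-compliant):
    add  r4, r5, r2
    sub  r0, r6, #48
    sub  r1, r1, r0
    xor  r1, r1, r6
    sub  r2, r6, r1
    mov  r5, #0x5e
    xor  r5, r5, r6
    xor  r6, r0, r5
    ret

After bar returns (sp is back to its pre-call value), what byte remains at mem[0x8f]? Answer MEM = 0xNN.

MEM = 0x53

prologue: push r1 -> mem[0x8f]=0x53, sp=0x8f
prologue: push r4 -> mem[0x8e]=0x7a, sp=0x8e
body[0] add  r4, r5, r2 -> r4=0xe7
body[1] sub  r0, r6, #48 -> r0=0x5e
body[2] sub  r1, r1, r0 -> r1=0xf5
body[3] xor  r1, r1, r6 -> r1=0x7b
body[4] sub  r2, r6, r1 -> r2=0x13
body[5] mov  r5, #0x5e -> r5=0x5e
body[6] xor  r5, r5, r6 -> r5=0xd0
body[7] xor  r6, r0, r5 -> r6=0x8e
epilogue: pop r4=0x7a, sp=0x8f
epilogue: pop r1=0x53, sp=0x90
prologue pushed ['r1', 'r4'] at ['0x8f', '0x8e']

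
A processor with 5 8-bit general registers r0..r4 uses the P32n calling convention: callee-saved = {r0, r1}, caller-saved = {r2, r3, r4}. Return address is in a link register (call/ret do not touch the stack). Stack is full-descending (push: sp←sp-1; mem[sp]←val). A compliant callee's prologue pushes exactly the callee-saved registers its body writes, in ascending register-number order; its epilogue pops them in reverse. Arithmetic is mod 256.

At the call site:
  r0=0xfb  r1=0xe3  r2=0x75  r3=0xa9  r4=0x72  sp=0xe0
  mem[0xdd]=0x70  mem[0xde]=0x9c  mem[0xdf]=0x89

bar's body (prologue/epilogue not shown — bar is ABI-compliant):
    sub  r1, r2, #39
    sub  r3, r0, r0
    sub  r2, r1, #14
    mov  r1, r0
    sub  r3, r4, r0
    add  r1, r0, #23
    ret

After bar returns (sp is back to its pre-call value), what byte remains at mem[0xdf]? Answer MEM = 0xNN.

prologue: push r1 -> mem[0xdf]=0xe3, sp=0xdf
body[0] sub  r1, r2, #39 -> r1=0x4e
body[1] sub  r3, r0, r0 -> r3=0x00
body[2] sub  r2, r1, #14 -> r2=0x40
body[3] mov  r1, r0 -> r1=0xfb
body[4] sub  r3, r4, r0 -> r3=0x77
body[5] add  r1, r0, #23 -> r1=0x12
epilogue: pop r1=0xe3, sp=0xe0
prologue pushed ['r1'] at ['0xdf']

MEM = 0xe3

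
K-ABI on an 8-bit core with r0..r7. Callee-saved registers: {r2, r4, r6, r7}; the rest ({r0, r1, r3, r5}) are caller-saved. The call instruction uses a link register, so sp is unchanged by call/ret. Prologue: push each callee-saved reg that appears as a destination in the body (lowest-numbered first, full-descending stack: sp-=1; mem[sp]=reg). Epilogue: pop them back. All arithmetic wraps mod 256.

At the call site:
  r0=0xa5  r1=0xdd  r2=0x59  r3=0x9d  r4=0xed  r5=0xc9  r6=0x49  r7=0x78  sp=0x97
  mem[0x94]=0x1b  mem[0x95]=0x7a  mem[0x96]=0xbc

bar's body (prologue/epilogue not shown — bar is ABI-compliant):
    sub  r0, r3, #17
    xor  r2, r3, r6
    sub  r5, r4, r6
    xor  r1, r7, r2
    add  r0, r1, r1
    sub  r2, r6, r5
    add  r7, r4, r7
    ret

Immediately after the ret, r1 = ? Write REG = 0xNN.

prologue: push r2 → mem[0x96]=0x59, sp=0x96
prologue: push r7 → mem[0x95]=0x78, sp=0x95
body[0] sub  r0, r3, #17 → r0=0x8c
body[1] xor  r2, r3, r6 → r2=0xd4
body[2] sub  r5, r4, r6 → r5=0xa4
body[3] xor  r1, r7, r2 → r1=0xac
body[4] add  r0, r1, r1 → r0=0x58
body[5] sub  r2, r6, r5 → r2=0xa5
body[6] add  r7, r4, r7 → r7=0x65
epilogue: pop r7=0x78, sp=0x96
epilogue: pop r2=0x59, sp=0x97
r1 is caller-saved → body value

REG = 0xac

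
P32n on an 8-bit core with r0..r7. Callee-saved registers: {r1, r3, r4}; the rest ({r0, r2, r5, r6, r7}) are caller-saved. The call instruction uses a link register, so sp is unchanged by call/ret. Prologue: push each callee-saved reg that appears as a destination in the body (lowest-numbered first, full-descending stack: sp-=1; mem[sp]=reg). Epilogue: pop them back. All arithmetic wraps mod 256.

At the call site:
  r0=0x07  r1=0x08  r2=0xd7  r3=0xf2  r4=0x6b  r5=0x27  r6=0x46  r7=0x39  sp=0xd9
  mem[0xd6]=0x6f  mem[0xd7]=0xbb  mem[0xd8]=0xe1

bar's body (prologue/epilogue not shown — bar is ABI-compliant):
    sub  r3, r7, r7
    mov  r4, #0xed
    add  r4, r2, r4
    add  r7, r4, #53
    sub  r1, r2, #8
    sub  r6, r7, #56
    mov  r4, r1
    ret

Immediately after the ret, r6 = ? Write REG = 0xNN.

prologue: push r1 → mem[0xd8]=0x08, sp=0xd8
prologue: push r3 → mem[0xd7]=0xf2, sp=0xd7
prologue: push r4 → mem[0xd6]=0x6b, sp=0xd6
body[0] sub  r3, r7, r7 → r3=0x00
body[1] mov  r4, #0xed → r4=0xed
body[2] add  r4, r2, r4 → r4=0xc4
body[3] add  r7, r4, #53 → r7=0xf9
body[4] sub  r1, r2, #8 → r1=0xcf
body[5] sub  r6, r7, #56 → r6=0xc1
body[6] mov  r4, r1 → r4=0xcf
epilogue: pop r4=0x6b, sp=0xd7
epilogue: pop r3=0xf2, sp=0xd8
epilogue: pop r1=0x08, sp=0xd9
r6 is caller-saved → body value

REG = 0xc1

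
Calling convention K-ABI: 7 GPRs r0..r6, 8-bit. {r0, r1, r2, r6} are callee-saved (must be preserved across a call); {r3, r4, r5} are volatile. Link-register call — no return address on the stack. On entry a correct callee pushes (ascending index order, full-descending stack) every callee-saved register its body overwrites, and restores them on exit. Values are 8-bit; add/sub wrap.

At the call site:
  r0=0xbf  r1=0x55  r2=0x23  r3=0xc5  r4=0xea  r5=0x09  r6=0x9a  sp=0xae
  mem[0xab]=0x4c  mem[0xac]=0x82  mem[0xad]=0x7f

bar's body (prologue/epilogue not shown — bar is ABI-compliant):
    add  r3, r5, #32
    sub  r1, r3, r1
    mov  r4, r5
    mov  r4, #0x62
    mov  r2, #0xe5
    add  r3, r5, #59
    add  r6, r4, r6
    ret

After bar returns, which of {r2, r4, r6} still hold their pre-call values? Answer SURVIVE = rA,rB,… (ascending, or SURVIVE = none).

SURVIVE = r2,r6

prologue: push r1 -> mem[0xad]=0x55, sp=0xad
prologue: push r2 -> mem[0xac]=0x23, sp=0xac
prologue: push r6 -> mem[0xab]=0x9a, sp=0xab
body[0] add  r3, r5, #32 -> r3=0x29
body[1] sub  r1, r3, r1 -> r1=0xd4
body[2] mov  r4, r5 -> r4=0x09
body[3] mov  r4, #0x62 -> r4=0x62
body[4] mov  r2, #0xe5 -> r2=0xe5
body[5] add  r3, r5, #59 -> r3=0x44
body[6] add  r6, r4, r6 -> r6=0xfc
epilogue: pop r6=0x9a, sp=0xac
epilogue: pop r2=0x23, sp=0xad
epilogue: pop r1=0x55, sp=0xae
r2: callee-saved, written=True
r4: caller-saved, written=True
r6: callee-saved, written=True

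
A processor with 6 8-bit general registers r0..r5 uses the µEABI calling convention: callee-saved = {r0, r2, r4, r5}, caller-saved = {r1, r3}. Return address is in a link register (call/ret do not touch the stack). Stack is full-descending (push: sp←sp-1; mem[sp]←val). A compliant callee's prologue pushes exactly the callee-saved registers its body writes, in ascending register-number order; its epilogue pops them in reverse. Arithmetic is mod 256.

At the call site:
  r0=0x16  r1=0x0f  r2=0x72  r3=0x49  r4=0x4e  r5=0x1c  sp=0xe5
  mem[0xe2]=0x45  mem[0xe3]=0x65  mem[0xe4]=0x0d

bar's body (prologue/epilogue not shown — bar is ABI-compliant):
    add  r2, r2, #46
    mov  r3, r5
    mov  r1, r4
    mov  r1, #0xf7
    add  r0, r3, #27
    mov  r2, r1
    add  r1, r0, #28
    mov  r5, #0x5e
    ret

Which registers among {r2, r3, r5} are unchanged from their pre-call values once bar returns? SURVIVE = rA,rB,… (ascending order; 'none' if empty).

prologue: push r0 → mem[0xe4]=0x16, sp=0xe4
prologue: push r2 → mem[0xe3]=0x72, sp=0xe3
prologue: push r5 → mem[0xe2]=0x1c, sp=0xe2
body[0] add  r2, r2, #46 → r2=0xa0
body[1] mov  r3, r5 → r3=0x1c
body[2] mov  r1, r4 → r1=0x4e
body[3] mov  r1, #0xf7 → r1=0xf7
body[4] add  r0, r3, #27 → r0=0x37
body[5] mov  r2, r1 → r2=0xf7
body[6] add  r1, r0, #28 → r1=0x53
body[7] mov  r5, #0x5e → r5=0x5e
epilogue: pop r5=0x1c, sp=0xe3
epilogue: pop r2=0x72, sp=0xe4
epilogue: pop r0=0x16, sp=0xe5
r2: callee-saved, written=True
r3: caller-saved, written=True
r5: callee-saved, written=True

SURVIVE = r2,r5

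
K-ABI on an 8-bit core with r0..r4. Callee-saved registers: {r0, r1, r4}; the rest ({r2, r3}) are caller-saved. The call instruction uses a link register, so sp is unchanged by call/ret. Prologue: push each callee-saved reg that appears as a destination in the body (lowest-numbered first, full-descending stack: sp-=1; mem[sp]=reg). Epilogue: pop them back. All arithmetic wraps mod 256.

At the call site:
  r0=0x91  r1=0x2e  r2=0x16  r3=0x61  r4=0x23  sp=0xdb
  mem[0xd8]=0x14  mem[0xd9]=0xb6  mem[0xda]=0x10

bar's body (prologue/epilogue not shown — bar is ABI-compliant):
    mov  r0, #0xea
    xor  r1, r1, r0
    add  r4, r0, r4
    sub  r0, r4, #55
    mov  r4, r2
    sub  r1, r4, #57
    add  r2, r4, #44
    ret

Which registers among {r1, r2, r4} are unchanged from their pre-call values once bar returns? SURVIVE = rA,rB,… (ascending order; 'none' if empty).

prologue: push r0 -> mem[0xda]=0x91, sp=0xda
prologue: push r1 -> mem[0xd9]=0x2e, sp=0xd9
prologue: push r4 -> mem[0xd8]=0x23, sp=0xd8
body[0] mov  r0, #0xea -> r0=0xea
body[1] xor  r1, r1, r0 -> r1=0xc4
body[2] add  r4, r0, r4 -> r4=0x0d
body[3] sub  r0, r4, #55 -> r0=0xd6
body[4] mov  r4, r2 -> r4=0x16
body[5] sub  r1, r4, #57 -> r1=0xdd
body[6] add  r2, r4, #44 -> r2=0x42
epilogue: pop r4=0x23, sp=0xd9
epilogue: pop r1=0x2e, sp=0xda
epilogue: pop r0=0x91, sp=0xdb
r1: callee-saved, written=True
r2: caller-saved, written=True
r4: callee-saved, written=True

SURVIVE = r1,r4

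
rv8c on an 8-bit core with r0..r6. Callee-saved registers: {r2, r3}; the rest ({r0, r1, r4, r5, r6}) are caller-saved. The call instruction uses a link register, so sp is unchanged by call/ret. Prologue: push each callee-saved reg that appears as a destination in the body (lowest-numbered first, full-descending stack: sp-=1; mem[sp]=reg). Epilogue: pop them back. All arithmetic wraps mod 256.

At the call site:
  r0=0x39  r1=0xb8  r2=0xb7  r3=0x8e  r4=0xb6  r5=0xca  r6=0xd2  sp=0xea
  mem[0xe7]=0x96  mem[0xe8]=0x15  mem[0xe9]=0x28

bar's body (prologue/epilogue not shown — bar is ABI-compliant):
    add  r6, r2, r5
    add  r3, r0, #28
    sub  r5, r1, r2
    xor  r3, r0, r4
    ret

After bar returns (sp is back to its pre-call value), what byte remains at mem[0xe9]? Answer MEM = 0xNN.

MEM = 0x8e

prologue: push r3 -> mem[0xe9]=0x8e, sp=0xe9
body[0] add  r6, r2, r5 -> r6=0x81
body[1] add  r3, r0, #28 -> r3=0x55
body[2] sub  r5, r1, r2 -> r5=0x01
body[3] xor  r3, r0, r4 -> r3=0x8f
epilogue: pop r3=0x8e, sp=0xea
prologue pushed ['r3'] at ['0xe9']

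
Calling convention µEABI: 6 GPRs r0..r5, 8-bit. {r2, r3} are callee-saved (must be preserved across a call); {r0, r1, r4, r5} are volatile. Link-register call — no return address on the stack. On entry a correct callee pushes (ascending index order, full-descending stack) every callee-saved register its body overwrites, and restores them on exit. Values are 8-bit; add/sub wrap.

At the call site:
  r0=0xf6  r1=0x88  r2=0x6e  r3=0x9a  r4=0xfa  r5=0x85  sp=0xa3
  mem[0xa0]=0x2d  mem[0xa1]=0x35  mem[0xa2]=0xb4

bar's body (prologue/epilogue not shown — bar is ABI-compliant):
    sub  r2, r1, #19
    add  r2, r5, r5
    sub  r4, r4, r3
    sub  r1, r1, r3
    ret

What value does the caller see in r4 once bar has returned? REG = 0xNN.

REG = 0x60

prologue: push r2 → mem[0xa2]=0x6e, sp=0xa2
body[0] sub  r2, r1, #19 → r2=0x75
body[1] add  r2, r5, r5 → r2=0x0a
body[2] sub  r4, r4, r3 → r4=0x60
body[3] sub  r1, r1, r3 → r1=0xee
epilogue: pop r2=0x6e, sp=0xa3
r4 is caller-saved → body value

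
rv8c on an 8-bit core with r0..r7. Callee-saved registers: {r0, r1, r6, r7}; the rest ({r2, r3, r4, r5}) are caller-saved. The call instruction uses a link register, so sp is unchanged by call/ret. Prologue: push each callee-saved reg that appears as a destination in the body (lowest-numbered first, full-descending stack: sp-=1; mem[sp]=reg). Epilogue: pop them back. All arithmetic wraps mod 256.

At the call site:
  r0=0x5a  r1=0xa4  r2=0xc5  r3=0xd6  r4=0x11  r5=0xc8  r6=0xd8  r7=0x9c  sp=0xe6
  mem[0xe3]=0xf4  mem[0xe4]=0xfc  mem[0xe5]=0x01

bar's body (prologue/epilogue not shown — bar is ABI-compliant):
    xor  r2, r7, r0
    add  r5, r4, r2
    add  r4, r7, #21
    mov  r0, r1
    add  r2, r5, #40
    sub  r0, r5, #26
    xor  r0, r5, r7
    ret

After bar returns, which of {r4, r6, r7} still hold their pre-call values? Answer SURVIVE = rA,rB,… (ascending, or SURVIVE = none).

SURVIVE = r6,r7

prologue: push r0 -> mem[0xe5]=0x5a, sp=0xe5
body[0] xor  r2, r7, r0 -> r2=0xc6
body[1] add  r5, r4, r2 -> r5=0xd7
body[2] add  r4, r7, #21 -> r4=0xb1
body[3] mov  r0, r1 -> r0=0xa4
body[4] add  r2, r5, #40 -> r2=0xff
body[5] sub  r0, r5, #26 -> r0=0xbd
body[6] xor  r0, r5, r7 -> r0=0x4b
epilogue: pop r0=0x5a, sp=0xe6
r4: caller-saved, written=True
r6: callee-saved, written=False
r7: callee-saved, written=False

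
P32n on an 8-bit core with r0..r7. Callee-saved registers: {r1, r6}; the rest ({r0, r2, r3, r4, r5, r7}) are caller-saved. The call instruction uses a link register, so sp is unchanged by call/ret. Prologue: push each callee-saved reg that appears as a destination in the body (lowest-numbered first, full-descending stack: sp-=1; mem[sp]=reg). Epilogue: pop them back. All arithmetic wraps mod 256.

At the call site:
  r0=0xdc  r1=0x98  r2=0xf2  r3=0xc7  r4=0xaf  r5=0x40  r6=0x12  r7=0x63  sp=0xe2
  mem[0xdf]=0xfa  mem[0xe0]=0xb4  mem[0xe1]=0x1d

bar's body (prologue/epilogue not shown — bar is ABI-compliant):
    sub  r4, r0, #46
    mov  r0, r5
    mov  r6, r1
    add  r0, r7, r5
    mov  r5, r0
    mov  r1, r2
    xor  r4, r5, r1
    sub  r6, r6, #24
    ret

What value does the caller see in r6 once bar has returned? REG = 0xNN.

REG = 0x12

prologue: push r1 → mem[0xe1]=0x98, sp=0xe1
prologue: push r6 → mem[0xe0]=0x12, sp=0xe0
body[0] sub  r4, r0, #46 → r4=0xae
body[1] mov  r0, r5 → r0=0x40
body[2] mov  r6, r1 → r6=0x98
body[3] add  r0, r7, r5 → r0=0xa3
body[4] mov  r5, r0 → r5=0xa3
body[5] mov  r1, r2 → r1=0xf2
body[6] xor  r4, r5, r1 → r4=0x51
body[7] sub  r6, r6, #24 → r6=0x80
epilogue: pop r6=0x12, sp=0xe1
epilogue: pop r1=0x98, sp=0xe2
r6 is callee-saved → restored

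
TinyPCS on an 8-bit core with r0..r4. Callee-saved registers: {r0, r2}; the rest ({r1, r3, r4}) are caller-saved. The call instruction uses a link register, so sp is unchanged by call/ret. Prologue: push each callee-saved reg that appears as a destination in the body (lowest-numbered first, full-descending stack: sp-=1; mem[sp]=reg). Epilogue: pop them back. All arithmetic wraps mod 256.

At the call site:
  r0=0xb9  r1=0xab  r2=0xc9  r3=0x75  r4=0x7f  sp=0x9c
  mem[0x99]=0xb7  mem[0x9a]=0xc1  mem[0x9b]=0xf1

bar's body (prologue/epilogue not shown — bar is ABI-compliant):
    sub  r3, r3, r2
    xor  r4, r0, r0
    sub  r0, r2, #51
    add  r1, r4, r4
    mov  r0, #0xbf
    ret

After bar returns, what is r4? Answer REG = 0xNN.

prologue: push r0 -> mem[0x9b]=0xb9, sp=0x9b
body[0] sub  r3, r3, r2 -> r3=0xac
body[1] xor  r4, r0, r0 -> r4=0x00
body[2] sub  r0, r2, #51 -> r0=0x96
body[3] add  r1, r4, r4 -> r1=0x00
body[4] mov  r0, #0xbf -> r0=0xbf
epilogue: pop r0=0xb9, sp=0x9c
r4 is caller-saved -> body value

REG = 0x00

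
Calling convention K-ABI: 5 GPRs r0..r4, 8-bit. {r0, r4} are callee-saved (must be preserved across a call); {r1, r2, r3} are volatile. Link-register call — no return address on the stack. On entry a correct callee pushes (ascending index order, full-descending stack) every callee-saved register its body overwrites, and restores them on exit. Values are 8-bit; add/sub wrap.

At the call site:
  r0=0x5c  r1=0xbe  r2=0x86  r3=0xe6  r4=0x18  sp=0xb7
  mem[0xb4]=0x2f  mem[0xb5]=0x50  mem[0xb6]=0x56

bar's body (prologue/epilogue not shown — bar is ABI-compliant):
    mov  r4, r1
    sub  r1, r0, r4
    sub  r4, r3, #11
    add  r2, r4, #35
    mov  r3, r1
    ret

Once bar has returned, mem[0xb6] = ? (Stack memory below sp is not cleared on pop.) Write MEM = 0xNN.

MEM = 0x18

prologue: push r4 → mem[0xb6]=0x18, sp=0xb6
body[0] mov  r4, r1 → r4=0xbe
body[1] sub  r1, r0, r4 → r1=0x9e
body[2] sub  r4, r3, #11 → r4=0xdb
body[3] add  r2, r4, #35 → r2=0xfe
body[4] mov  r3, r1 → r3=0x9e
epilogue: pop r4=0x18, sp=0xb7
prologue pushed ['r4'] at ['0xb6']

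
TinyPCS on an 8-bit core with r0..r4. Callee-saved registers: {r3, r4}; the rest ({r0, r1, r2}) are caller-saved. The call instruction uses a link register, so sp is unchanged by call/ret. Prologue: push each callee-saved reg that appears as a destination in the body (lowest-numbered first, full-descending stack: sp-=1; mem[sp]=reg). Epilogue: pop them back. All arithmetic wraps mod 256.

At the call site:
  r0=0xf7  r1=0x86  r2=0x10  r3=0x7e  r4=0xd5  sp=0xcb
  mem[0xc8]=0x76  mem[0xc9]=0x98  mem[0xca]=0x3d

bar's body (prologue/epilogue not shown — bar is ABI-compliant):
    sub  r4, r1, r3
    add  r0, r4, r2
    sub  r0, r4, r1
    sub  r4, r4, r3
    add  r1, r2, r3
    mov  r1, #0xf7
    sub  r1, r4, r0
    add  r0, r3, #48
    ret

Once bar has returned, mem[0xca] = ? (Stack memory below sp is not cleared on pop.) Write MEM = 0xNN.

MEM = 0xd5

prologue: push r4 → mem[0xca]=0xd5, sp=0xca
body[0] sub  r4, r1, r3 → r4=0x08
body[1] add  r0, r4, r2 → r0=0x18
body[2] sub  r0, r4, r1 → r0=0x82
body[3] sub  r4, r4, r3 → r4=0x8a
body[4] add  r1, r2, r3 → r1=0x8e
body[5] mov  r1, #0xf7 → r1=0xf7
body[6] sub  r1, r4, r0 → r1=0x08
body[7] add  r0, r3, #48 → r0=0xae
epilogue: pop r4=0xd5, sp=0xcb
prologue pushed ['r4'] at ['0xca']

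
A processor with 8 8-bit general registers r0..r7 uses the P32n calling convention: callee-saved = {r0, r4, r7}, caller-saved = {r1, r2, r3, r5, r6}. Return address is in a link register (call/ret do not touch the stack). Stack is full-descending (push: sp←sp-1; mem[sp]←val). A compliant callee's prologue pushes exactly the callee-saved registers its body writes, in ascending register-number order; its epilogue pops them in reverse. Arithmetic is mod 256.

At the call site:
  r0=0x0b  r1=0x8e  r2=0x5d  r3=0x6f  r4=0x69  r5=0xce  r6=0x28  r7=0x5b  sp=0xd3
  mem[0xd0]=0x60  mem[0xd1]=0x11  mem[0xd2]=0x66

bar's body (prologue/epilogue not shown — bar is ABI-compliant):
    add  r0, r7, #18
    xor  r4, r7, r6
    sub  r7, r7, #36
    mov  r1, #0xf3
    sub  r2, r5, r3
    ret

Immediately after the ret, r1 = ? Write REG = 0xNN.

REG = 0xf3

prologue: push r0 → mem[0xd2]=0x0b, sp=0xd2
prologue: push r4 → mem[0xd1]=0x69, sp=0xd1
prologue: push r7 → mem[0xd0]=0x5b, sp=0xd0
body[0] add  r0, r7, #18 → r0=0x6d
body[1] xor  r4, r7, r6 → r4=0x73
body[2] sub  r7, r7, #36 → r7=0x37
body[3] mov  r1, #0xf3 → r1=0xf3
body[4] sub  r2, r5, r3 → r2=0x5f
epilogue: pop r7=0x5b, sp=0xd1
epilogue: pop r4=0x69, sp=0xd2
epilogue: pop r0=0x0b, sp=0xd3
r1 is caller-saved → body value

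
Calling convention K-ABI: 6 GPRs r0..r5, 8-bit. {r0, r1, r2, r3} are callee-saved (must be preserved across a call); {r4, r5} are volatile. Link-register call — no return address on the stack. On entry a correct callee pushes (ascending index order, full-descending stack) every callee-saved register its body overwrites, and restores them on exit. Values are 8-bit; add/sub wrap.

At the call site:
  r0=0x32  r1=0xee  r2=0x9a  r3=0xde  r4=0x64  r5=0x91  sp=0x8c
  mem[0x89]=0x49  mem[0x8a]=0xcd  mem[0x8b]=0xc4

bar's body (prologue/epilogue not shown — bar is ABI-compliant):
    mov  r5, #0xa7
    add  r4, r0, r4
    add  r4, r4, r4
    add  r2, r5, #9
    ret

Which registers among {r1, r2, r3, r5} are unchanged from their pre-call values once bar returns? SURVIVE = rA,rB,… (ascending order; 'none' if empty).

SURVIVE = r1,r2,r3

prologue: push r2 → mem[0x8b]=0x9a, sp=0x8b
body[0] mov  r5, #0xa7 → r5=0xa7
body[1] add  r4, r0, r4 → r4=0x96
body[2] add  r4, r4, r4 → r4=0x2c
body[3] add  r2, r5, #9 → r2=0xb0
epilogue: pop r2=0x9a, sp=0x8c
r1: callee-saved, written=False
r2: callee-saved, written=True
r3: callee-saved, written=False
r5: caller-saved, written=True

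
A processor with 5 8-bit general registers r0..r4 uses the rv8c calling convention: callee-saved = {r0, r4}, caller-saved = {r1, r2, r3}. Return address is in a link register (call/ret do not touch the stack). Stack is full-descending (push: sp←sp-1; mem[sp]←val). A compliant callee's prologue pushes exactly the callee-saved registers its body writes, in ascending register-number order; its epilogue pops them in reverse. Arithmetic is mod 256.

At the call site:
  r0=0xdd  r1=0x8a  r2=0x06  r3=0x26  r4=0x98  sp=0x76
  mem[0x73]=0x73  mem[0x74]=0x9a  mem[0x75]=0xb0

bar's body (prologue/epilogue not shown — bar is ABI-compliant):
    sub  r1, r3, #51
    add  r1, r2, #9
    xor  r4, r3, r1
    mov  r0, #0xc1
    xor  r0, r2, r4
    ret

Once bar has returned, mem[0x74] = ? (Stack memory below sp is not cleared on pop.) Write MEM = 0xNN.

MEM = 0x98

prologue: push r0 -> mem[0x75]=0xdd, sp=0x75
prologue: push r4 -> mem[0x74]=0x98, sp=0x74
body[0] sub  r1, r3, #51 -> r1=0xf3
body[1] add  r1, r2, #9 -> r1=0x0f
body[2] xor  r4, r3, r1 -> r4=0x29
body[3] mov  r0, #0xc1 -> r0=0xc1
body[4] xor  r0, r2, r4 -> r0=0x2f
epilogue: pop r4=0x98, sp=0x75
epilogue: pop r0=0xdd, sp=0x76
prologue pushed ['r0', 'r4'] at ['0x75', '0x74']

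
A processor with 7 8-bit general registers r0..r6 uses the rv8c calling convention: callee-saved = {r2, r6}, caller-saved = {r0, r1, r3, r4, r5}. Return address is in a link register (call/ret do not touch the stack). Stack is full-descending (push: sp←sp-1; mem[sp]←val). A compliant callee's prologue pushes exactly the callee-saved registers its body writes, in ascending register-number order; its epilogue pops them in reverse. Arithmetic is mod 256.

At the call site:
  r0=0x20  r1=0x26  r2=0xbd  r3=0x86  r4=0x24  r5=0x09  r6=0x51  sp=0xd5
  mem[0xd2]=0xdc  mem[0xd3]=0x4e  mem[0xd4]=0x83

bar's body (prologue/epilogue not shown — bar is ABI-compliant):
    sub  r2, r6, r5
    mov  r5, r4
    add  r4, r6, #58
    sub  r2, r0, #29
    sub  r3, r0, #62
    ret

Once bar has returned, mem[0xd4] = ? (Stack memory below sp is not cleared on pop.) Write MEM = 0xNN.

MEM = 0xbd

prologue: push r2 -> mem[0xd4]=0xbd, sp=0xd4
body[0] sub  r2, r6, r5 -> r2=0x48
body[1] mov  r5, r4 -> r5=0x24
body[2] add  r4, r6, #58 -> r4=0x8b
body[3] sub  r2, r0, #29 -> r2=0x03
body[4] sub  r3, r0, #62 -> r3=0xe2
epilogue: pop r2=0xbd, sp=0xd5
prologue pushed ['r2'] at ['0xd4']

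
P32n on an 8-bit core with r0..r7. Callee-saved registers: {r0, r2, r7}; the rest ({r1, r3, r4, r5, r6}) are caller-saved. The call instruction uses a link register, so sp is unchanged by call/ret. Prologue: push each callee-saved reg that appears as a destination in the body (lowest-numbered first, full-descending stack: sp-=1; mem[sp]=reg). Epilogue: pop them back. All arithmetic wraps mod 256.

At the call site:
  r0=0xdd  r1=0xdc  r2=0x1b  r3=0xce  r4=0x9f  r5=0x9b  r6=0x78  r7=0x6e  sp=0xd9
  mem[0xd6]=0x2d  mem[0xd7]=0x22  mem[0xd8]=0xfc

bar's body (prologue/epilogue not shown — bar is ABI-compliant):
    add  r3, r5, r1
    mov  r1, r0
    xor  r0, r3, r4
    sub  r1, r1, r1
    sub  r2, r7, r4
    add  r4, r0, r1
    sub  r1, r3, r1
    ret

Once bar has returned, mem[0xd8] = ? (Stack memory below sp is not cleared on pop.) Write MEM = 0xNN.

MEM = 0xdd

prologue: push r0 → mem[0xd8]=0xdd, sp=0xd8
prologue: push r2 → mem[0xd7]=0x1b, sp=0xd7
body[0] add  r3, r5, r1 → r3=0x77
body[1] mov  r1, r0 → r1=0xdd
body[2] xor  r0, r3, r4 → r0=0xe8
body[3] sub  r1, r1, r1 → r1=0x00
body[4] sub  r2, r7, r4 → r2=0xcf
body[5] add  r4, r0, r1 → r4=0xe8
body[6] sub  r1, r3, r1 → r1=0x77
epilogue: pop r2=0x1b, sp=0xd8
epilogue: pop r0=0xdd, sp=0xd9
prologue pushed ['r0', 'r2'] at ['0xd8', '0xd7']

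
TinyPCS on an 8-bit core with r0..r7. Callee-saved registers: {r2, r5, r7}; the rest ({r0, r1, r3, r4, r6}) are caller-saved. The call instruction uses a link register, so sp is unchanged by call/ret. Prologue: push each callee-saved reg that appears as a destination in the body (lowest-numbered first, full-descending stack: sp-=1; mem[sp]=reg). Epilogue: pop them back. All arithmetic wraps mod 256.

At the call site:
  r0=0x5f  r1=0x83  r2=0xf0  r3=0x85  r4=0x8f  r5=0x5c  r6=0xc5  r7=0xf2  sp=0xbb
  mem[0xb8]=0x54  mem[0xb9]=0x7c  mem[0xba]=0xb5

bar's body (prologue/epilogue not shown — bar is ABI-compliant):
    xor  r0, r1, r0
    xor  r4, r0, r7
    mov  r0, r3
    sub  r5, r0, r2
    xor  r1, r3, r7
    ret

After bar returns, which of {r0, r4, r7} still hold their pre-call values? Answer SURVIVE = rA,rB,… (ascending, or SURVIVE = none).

SURVIVE = r7

prologue: push r5 → mem[0xba]=0x5c, sp=0xba
body[0] xor  r0, r1, r0 → r0=0xdc
body[1] xor  r4, r0, r7 → r4=0x2e
body[2] mov  r0, r3 → r0=0x85
body[3] sub  r5, r0, r2 → r5=0x95
body[4] xor  r1, r3, r7 → r1=0x77
epilogue: pop r5=0x5c, sp=0xbb
r0: caller-saved, written=True
r4: caller-saved, written=True
r7: callee-saved, written=False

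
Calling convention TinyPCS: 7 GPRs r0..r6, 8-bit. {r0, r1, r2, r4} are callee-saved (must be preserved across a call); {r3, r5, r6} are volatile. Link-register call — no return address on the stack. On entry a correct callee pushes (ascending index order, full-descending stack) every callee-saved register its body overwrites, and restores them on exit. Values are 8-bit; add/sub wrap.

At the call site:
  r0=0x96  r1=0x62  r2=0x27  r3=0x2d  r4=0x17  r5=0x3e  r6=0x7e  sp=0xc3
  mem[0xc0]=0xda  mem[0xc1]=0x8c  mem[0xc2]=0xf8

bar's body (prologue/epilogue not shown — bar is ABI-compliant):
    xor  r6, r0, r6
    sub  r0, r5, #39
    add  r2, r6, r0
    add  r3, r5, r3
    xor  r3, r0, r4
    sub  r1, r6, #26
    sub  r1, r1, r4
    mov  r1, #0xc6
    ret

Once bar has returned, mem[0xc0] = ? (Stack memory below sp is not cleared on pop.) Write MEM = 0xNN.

prologue: push r0 → mem[0xc2]=0x96, sp=0xc2
prologue: push r1 → mem[0xc1]=0x62, sp=0xc1
prologue: push r2 → mem[0xc0]=0x27, sp=0xc0
body[0] xor  r6, r0, r6 → r6=0xe8
body[1] sub  r0, r5, #39 → r0=0x17
body[2] add  r2, r6, r0 → r2=0xff
body[3] add  r3, r5, r3 → r3=0x6b
body[4] xor  r3, r0, r4 → r3=0x00
body[5] sub  r1, r6, #26 → r1=0xce
body[6] sub  r1, r1, r4 → r1=0xb7
body[7] mov  r1, #0xc6 → r1=0xc6
epilogue: pop r2=0x27, sp=0xc1
epilogue: pop r1=0x62, sp=0xc2
epilogue: pop r0=0x96, sp=0xc3
prologue pushed ['r0', 'r1', 'r2'] at ['0xc2', '0xc1', '0xc0']

MEM = 0x27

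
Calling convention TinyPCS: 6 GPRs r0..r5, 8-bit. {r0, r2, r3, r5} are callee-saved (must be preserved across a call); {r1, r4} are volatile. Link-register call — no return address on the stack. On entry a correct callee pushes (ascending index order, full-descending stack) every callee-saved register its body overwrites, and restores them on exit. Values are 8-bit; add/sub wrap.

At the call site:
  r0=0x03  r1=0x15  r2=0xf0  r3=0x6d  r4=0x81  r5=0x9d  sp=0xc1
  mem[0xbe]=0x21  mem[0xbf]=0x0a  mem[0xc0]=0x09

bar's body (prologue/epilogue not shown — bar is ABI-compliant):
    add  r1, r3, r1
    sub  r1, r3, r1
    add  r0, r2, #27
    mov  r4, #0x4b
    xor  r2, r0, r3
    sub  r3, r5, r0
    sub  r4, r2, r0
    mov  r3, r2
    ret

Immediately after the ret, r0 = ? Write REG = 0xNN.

REG = 0x03

prologue: push r0 → mem[0xc0]=0x03, sp=0xc0
prologue: push r2 → mem[0xbf]=0xf0, sp=0xbf
prologue: push r3 → mem[0xbe]=0x6d, sp=0xbe
body[0] add  r1, r3, r1 → r1=0x82
body[1] sub  r1, r3, r1 → r1=0xeb
body[2] add  r0, r2, #27 → r0=0x0b
body[3] mov  r4, #0x4b → r4=0x4b
body[4] xor  r2, r0, r3 → r2=0x66
body[5] sub  r3, r5, r0 → r3=0x92
body[6] sub  r4, r2, r0 → r4=0x5b
body[7] mov  r3, r2 → r3=0x66
epilogue: pop r3=0x6d, sp=0xbf
epilogue: pop r2=0xf0, sp=0xc0
epilogue: pop r0=0x03, sp=0xc1
r0 is callee-saved → restored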